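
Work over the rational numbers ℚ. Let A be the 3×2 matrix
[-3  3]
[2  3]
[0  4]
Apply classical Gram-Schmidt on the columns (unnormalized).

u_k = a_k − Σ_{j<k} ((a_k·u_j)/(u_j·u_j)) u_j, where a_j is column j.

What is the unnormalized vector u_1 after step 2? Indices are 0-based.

Step 1: u_0 = a_0 = (-3, 2, 0).
Step 2: u_1 = a_1 − (-3/13)·u_0 = (30/13, 45/13, 4).

u_1 = (30/13, 45/13, 4)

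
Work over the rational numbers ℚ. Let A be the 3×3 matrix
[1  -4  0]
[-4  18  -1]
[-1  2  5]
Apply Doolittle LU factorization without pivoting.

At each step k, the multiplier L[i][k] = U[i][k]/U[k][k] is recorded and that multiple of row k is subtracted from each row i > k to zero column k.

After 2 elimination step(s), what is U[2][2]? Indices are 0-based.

k=0: U[0][0]=1
  eliminate (1,0): mult=-4, new row 1: (0, 2, -1); set L[1][0]=-4
  eliminate (2,0): mult=-1, new row 2: (0, -2, 5); set L[2][0]=-1
k=1: U[1][1]=2
  eliminate (2,1): mult=-1, new row 2: (0, 0, 4); set L[2][1]=-1

U[2][2] = 4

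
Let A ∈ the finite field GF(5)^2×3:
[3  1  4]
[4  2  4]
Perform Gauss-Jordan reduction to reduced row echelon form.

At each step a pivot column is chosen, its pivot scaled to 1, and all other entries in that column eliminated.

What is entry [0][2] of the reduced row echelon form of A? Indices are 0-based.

pivot(0,0)=3: scale R0 → (1, 2, 3)
  clear (1,0): R1 −= (4)R0 → (0, 4, 2)
pivot(1,1)=4: scale R1 → (0, 1, 3)
  clear (0,1): R0 −= (2)R1 → (1, 0, 2)

M[0][2] = 2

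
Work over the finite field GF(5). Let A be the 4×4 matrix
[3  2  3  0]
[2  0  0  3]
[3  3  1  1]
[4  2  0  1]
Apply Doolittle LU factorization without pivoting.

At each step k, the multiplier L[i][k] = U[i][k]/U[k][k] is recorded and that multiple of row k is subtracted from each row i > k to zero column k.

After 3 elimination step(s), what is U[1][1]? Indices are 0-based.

U[1][1] = 2

Step 1: pivot at (0,0) is 3.
  row1 ← row1 − (4)·row0  ⇒  L[1][0]=4, U row1=(0, 2, 3, 3)
  row2 ← row2 − (1)·row0  ⇒  L[2][0]=1, U row2=(0, 1, 3, 1)
  row3 ← row3 − (3)·row0  ⇒  L[3][0]=3, U row3=(0, 1, 1, 1)
Step 2: pivot at (1,1) is 2.
  row2 ← row2 − (3)·row1  ⇒  L[2][1]=3, U row2=(0, 0, 4, 2)
  row3 ← row3 − (3)·row1  ⇒  L[3][1]=3, U row3=(0, 0, 2, 2)
Step 3: pivot at (2,2) is 4.
  row3 ← row3 − (3)·row2  ⇒  L[3][2]=3, U row3=(0, 0, 0, 1)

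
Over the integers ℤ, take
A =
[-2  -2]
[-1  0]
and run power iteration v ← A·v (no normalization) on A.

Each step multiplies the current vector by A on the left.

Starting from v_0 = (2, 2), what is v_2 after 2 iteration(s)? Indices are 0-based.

v_2 = (20, 8)

v_0 = (2, 2).
v_1 = A·v_0 = (-8, -2).
v_2 = A·v_1 = (20, 8).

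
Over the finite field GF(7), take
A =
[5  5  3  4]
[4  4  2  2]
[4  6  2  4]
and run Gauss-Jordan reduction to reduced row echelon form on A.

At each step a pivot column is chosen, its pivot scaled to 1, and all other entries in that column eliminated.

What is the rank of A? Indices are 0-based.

rank = 3

step 1: normalize row 0 (÷5) = (1, 1, 2, 5)
  row 1: subtract 4×row0 = (0, 0, 1, 3)
  row 2: subtract 4×row0 = (0, 2, 1, 5)
step 2: exchange rows 1,2
step 2: normalize row 1 (÷2) = (0, 1, 4, 6)
  row 0: subtract 1×row1 = (1, 0, 5, 6)
step 3: normalize row 2 (÷1) = (0, 0, 1, 3)
  row 0: subtract 5×row2 = (1, 0, 0, 5)
  row 1: subtract 4×row2 = (0, 1, 0, 1)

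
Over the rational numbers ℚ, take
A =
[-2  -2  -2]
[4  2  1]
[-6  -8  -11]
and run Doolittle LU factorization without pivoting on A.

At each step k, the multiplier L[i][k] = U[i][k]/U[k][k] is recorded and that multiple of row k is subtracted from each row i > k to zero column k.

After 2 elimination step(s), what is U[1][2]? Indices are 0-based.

U[1][2] = -3

Step 1: pivot at (0,0) is -2.
  row1 ← row1 − (-2)·row0  ⇒  L[1][0]=-2, U row1=(0, -2, -3)
  row2 ← row2 − (3)·row0  ⇒  L[2][0]=3, U row2=(0, -2, -5)
Step 2: pivot at (1,1) is -2.
  row2 ← row2 − (1)·row1  ⇒  L[2][1]=1, U row2=(0, 0, -2)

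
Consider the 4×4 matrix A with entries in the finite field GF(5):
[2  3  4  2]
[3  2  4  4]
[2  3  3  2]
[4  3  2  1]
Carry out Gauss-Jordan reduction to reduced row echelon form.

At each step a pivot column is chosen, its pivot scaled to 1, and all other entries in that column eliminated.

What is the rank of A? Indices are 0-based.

rank = 4

step 1: normalize row 0 (÷2) = (1, 4, 2, 1)
  row 1: subtract 3×row0 = (0, 0, 3, 1)
  row 2: subtract 2×row0 = (0, 0, 4, 0)
  row 3: subtract 4×row0 = (0, 2, 4, 2)
step 2: exchange rows 1,3
step 2: normalize row 1 (÷2) = (0, 1, 2, 1)
  row 0: subtract 4×row1 = (1, 0, 4, 2)
step 3: normalize row 2 (÷4) = (0, 0, 1, 0)
  row 0: subtract 4×row2 = (1, 0, 0, 2)
  row 1: subtract 2×row2 = (0, 1, 0, 1)
  row 3: subtract 3×row2 = (0, 0, 0, 1)
step 4: normalize row 3 (÷1) = (0, 0, 0, 1)
  row 0: subtract 2×row3 = (1, 0, 0, 0)
  row 1: subtract 1×row3 = (0, 1, 0, 0)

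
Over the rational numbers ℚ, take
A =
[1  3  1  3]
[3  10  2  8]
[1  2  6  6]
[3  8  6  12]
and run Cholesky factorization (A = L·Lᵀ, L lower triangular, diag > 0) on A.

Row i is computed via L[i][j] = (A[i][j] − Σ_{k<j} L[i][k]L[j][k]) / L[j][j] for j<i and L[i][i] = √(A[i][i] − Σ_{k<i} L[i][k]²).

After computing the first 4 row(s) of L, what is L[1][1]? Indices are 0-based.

L[1][1] = 1

Step 1: L[0][0] = √(1) = 1.
  L[1][0] = (3) / L[0][0] = 3.
Step 2: L[1][1] = √(1) = 1.
  L[2][0] = (1) / L[0][0] = 1.
  L[2][1] = (-1) / L[1][1] = -1.
Step 3: L[2][2] = √(4) = 2.
  L[3][0] = (3) / L[0][0] = 3.
  L[3][1] = (-1) / L[1][1] = -1.
  L[3][2] = (2) / L[2][2] = 1.
Step 4: L[3][3] = √(1) = 1.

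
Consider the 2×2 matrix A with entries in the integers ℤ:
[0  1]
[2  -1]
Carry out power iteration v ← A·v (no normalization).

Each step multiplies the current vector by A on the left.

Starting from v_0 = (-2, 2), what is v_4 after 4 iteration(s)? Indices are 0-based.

v_4 = (-22, 42)

v_0 = (-2, 2).
v_1 = A·v_0 = (2, -6).
v_2 = A·v_1 = (-6, 10).
v_3 = A·v_2 = (10, -22).
v_4 = A·v_3 = (-22, 42).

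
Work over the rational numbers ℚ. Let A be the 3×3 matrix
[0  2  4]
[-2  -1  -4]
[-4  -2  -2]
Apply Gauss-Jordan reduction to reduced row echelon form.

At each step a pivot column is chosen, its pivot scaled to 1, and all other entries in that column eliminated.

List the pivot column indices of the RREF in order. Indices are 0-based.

pivot(0,0): swap R0↔R1
pivot(0,0)=-2: scale R0 → (1, 1/2, 2)
  clear (2,0): R2 −= (-4)R0 → (0, 0, 6)
pivot(1,1)=2: scale R1 → (0, 1, 2)
  clear (0,1): R0 −= (1/2)R1 → (1, 0, 1)
pivot(2,2)=6: scale R2 → (0, 0, 1)
  clear (0,2): R0 −= (1)R2 → (1, 0, 0)
  clear (1,2): R1 −= (2)R2 → (0, 1, 0)

pivot columns: 0, 1, 2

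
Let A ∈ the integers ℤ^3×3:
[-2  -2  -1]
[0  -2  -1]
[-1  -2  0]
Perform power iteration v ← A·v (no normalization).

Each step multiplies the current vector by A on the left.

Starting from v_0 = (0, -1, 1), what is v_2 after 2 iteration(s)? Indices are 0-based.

v_0 = (0, -1, 1).
v_1 = A·v_0 = (1, 1, 2).
v_2 = A·v_1 = (-6, -4, -3).

v_2 = (-6, -4, -3)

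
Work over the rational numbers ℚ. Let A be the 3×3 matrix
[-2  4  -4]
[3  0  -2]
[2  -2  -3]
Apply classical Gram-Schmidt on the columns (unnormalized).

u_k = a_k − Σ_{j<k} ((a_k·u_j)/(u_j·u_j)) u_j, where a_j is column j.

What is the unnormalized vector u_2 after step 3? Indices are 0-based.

u_2 = (-78/49, 52/49, -156/49)

Step 1: u_0 = a_0 = (-2, 3, 2).
Step 2: u_1 = a_1 − (-12/17)·u_0 = (44/17, 36/17, -10/17).
Step 3: u_2 = a_2 − (-4/17)·u_0 − (-109/98)·u_1 = (-78/49, 52/49, -156/49).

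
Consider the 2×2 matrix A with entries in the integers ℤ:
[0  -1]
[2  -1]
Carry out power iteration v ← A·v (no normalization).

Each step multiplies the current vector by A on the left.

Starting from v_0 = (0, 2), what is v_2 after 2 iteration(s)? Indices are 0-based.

v_0 = (0, 2).
v_1 = A·v_0 = (-2, -2).
v_2 = A·v_1 = (2, -2).

v_2 = (2, -2)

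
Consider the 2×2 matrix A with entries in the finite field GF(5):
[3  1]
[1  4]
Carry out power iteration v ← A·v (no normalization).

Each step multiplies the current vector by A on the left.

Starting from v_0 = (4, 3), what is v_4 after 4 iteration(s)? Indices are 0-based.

v_0 = (4, 3).
v_1 = A·v_0 = (0, 1).
v_2 = A·v_1 = (1, 4).
v_3 = A·v_2 = (2, 2).
v_4 = A·v_3 = (3, 0).

v_4 = (3, 0)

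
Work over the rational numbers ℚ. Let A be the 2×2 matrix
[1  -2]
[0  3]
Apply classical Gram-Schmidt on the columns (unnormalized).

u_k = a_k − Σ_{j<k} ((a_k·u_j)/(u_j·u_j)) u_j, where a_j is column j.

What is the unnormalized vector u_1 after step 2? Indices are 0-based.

u_1 = (0, 3)

Step 1: u_0 = a_0 = (1, 0).
Step 2: u_1 = a_1 − (-2)·u_0 = (0, 3).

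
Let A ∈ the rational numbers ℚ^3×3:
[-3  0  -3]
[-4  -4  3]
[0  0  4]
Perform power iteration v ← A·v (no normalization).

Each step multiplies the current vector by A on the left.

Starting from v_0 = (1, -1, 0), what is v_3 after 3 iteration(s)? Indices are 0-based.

v_0 = (1, -1, 0).
v_1 = A·v_0 = (-3, 0, 0).
v_2 = A·v_1 = (9, 12, 0).
v_3 = A·v_2 = (-27, -84, 0).

v_3 = (-27, -84, 0)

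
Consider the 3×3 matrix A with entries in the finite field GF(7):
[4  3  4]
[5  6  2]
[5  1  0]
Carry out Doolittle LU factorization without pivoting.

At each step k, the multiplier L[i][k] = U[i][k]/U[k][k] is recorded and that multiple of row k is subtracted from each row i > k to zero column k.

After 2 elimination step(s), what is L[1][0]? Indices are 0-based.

L[1][0] = 3

[col 0] pivot 4
  R1 -= 3*R0 → (0, 4, 4)  (L[1][0] := 3)
  R2 -= 3*R0 → (0, 6, 2)  (L[2][0] := 3)
[col 1] pivot 4
  R2 -= 5*R1 → (0, 0, 3)  (L[2][1] := 5)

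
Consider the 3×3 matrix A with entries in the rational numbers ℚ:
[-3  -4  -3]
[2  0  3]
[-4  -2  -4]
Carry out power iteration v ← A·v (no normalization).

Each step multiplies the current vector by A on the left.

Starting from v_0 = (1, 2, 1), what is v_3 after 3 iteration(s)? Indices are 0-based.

v_3 = (-200, 398, -480)

v_0 = (1, 2, 1).
v_1 = A·v_0 = (-14, 5, -12).
v_2 = A·v_1 = (58, -64, 94).
v_3 = A·v_2 = (-200, 398, -480).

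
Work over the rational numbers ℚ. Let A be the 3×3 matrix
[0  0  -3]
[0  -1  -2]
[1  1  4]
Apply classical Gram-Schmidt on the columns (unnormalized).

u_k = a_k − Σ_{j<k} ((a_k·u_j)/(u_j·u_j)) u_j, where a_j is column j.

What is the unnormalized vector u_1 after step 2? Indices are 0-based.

u_1 = (0, -1, 0)

Step 1: u_0 = a_0 = (0, 0, 1).
Step 2: u_1 = a_1 − (1)·u_0 = (0, -1, 0).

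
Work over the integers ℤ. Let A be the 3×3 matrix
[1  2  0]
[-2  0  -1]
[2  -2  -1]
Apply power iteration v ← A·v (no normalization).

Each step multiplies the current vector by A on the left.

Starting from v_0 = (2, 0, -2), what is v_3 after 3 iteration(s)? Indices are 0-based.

v_0 = (2, 0, -2).
v_1 = A·v_0 = (2, -2, 6).
v_2 = A·v_1 = (-2, -10, 2).
v_3 = A·v_2 = (-22, 2, 14).

v_3 = (-22, 2, 14)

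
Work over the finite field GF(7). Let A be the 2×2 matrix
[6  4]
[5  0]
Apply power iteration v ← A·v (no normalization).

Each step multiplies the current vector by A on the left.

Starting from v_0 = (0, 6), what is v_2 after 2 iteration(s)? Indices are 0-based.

v_0 = (0, 6).
v_1 = A·v_0 = (3, 0).
v_2 = A·v_1 = (4, 1).

v_2 = (4, 1)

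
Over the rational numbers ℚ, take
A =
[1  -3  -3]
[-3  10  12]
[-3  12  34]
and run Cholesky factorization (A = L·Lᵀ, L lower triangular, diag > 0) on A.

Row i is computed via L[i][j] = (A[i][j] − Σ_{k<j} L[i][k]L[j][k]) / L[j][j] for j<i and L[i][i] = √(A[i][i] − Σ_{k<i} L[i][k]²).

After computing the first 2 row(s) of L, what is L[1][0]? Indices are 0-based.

Step 1: L[0][0] = √(1) = 1.
  L[1][0] = (-3) / L[0][0] = -3.
Step 2: L[1][1] = √(1) = 1.

L[1][0] = -3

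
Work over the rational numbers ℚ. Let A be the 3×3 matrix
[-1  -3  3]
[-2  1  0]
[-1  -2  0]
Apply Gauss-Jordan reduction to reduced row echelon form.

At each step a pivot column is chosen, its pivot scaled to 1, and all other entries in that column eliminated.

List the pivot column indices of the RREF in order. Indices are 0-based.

pivot columns: 0, 1, 2

[1] R0 /= -1  ⇒  (1, 3, -3)
     R1 -= -2·R0  ⇒  (0, 7, -6)
     R2 -= -1·R0  ⇒  (0, 1, -3)
[2] R1 /= 7  ⇒  (0, 1, -6/7)
     R0 -= 3·R1  ⇒  (1, 0, -3/7)
     R2 -= 1·R1  ⇒  (0, 0, -15/7)
[3] R2 /= -15/7  ⇒  (0, 0, 1)
     R0 -= -3/7·R2  ⇒  (1, 0, 0)
     R1 -= -6/7·R2  ⇒  (0, 1, 0)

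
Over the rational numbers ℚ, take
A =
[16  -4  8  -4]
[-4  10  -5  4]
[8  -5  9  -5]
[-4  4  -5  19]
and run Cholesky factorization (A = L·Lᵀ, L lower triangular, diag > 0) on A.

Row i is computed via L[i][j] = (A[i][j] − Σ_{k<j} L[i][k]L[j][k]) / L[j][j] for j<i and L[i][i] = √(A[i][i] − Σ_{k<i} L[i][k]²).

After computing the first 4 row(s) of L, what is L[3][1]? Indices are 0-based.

L[3][1] = 1

Step 1: L[0][0] = √(16) = 4.
  L[1][0] = (-4) / L[0][0] = -1.
Step 2: L[1][1] = √(9) = 3.
  L[2][0] = (8) / L[0][0] = 2.
  L[2][1] = (-3) / L[1][1] = -1.
Step 3: L[2][2] = √(4) = 2.
  L[3][0] = (-4) / L[0][0] = -1.
  L[3][1] = (3) / L[1][1] = 1.
  L[3][2] = (-2) / L[2][2] = -1.
Step 4: L[3][3] = √(16) = 4.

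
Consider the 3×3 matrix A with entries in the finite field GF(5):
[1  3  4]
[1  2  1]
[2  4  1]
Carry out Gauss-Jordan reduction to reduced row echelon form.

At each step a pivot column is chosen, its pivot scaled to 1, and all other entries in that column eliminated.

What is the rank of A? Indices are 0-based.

rank = 3

[1] R0 /= 1  ⇒  (1, 3, 4)
     R1 -= 1·R0  ⇒  (0, 4, 2)
     R2 -= 2·R0  ⇒  (0, 3, 3)
[2] R1 /= 4  ⇒  (0, 1, 3)
     R0 -= 3·R1  ⇒  (1, 0, 0)
     R2 -= 3·R1  ⇒  (0, 0, 4)
[3] R2 /= 4  ⇒  (0, 0, 1)
     R1 -= 3·R2  ⇒  (0, 1, 0)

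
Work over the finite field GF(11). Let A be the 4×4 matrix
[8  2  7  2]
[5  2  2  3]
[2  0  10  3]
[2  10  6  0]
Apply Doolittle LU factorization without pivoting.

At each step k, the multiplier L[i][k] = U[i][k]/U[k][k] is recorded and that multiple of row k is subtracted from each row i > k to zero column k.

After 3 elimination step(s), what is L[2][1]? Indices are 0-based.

L[2][1] = 3

k=0: U[0][0]=8
  eliminate (1,0): mult=2, new row 1: (0, 9, 10, 10); set L[1][0]=2
  eliminate (2,0): mult=3, new row 2: (0, 5, 0, 8); set L[2][0]=3
  eliminate (3,0): mult=3, new row 3: (0, 4, 7, 5); set L[3][0]=3
k=1: U[1][1]=9
  eliminate (2,1): mult=3, new row 2: (0, 0, 3, 0); set L[2][1]=3
  eliminate (3,1): mult=9, new row 3: (0, 0, 5, 3); set L[3][1]=9
k=2: U[2][2]=3
  eliminate (3,2): mult=9, new row 3: (0, 0, 0, 3); set L[3][2]=9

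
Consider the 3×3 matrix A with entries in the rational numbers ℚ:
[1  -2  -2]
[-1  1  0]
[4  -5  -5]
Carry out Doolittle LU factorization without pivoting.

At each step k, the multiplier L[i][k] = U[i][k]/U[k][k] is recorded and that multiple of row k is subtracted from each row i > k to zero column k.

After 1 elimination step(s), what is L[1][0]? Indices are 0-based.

L[1][0] = -1

Step 1: pivot at (0,0) is 1.
  row1 ← row1 − (-1)·row0  ⇒  L[1][0]=-1, U row1=(0, -1, -2)
  row2 ← row2 − (4)·row0  ⇒  L[2][0]=4, U row2=(0, 3, 3)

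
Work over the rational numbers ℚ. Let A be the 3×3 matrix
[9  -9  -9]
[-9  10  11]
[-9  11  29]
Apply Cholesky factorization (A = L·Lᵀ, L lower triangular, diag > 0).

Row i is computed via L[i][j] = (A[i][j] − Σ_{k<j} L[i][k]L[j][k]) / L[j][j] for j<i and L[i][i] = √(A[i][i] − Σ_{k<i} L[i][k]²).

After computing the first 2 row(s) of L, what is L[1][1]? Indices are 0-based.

L[1][1] = 1

Step 1: L[0][0] = √(9) = 3.
  L[1][0] = (-9) / L[0][0] = -3.
Step 2: L[1][1] = √(1) = 1.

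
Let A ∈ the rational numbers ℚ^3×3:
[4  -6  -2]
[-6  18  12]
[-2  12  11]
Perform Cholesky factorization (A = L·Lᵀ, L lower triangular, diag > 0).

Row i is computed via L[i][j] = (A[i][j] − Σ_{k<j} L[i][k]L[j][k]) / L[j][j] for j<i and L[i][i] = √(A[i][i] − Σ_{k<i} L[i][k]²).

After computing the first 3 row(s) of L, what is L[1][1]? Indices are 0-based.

L[1][1] = 3

Step 1: L[0][0] = √(4) = 2.
  L[1][0] = (-6) / L[0][0] = -3.
Step 2: L[1][1] = √(9) = 3.
  L[2][0] = (-2) / L[0][0] = -1.
  L[2][1] = (9) / L[1][1] = 3.
Step 3: L[2][2] = √(1) = 1.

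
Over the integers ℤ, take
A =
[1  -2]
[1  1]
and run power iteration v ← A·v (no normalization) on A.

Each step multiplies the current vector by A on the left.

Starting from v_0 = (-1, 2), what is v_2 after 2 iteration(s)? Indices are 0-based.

v_0 = (-1, 2).
v_1 = A·v_0 = (-5, 1).
v_2 = A·v_1 = (-7, -4).

v_2 = (-7, -4)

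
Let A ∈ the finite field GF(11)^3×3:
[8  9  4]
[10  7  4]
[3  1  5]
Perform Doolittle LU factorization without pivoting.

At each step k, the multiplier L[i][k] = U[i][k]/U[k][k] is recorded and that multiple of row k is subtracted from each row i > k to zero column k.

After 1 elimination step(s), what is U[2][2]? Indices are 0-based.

U[2][2] = 9

k=0: U[0][0]=8
  eliminate (1,0): mult=4, new row 1: (0, 4, 10); set L[1][0]=4
  eliminate (2,0): mult=10, new row 2: (0, 10, 9); set L[2][0]=10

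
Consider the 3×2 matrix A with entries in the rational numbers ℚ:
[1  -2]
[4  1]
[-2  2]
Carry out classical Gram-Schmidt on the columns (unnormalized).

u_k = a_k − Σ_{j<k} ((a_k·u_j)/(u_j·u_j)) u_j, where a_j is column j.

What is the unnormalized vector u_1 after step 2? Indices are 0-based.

Step 1: u_0 = a_0 = (1, 4, -2).
Step 2: u_1 = a_1 − (-2/21)·u_0 = (-40/21, 29/21, 38/21).

u_1 = (-40/21, 29/21, 38/21)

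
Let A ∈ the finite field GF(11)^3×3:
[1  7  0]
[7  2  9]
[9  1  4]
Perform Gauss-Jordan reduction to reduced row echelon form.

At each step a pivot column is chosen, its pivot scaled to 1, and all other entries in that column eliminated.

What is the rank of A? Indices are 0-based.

rank = 3

step 1: normalize row 0 (÷1) = (1, 7, 0)
  row 1: subtract 7×row0 = (0, 8, 9)
  row 2: subtract 9×row0 = (0, 4, 4)
step 2: normalize row 1 (÷8) = (0, 1, 8)
  row 0: subtract 7×row1 = (1, 0, 10)
  row 2: subtract 4×row1 = (0, 0, 5)
step 3: normalize row 2 (÷5) = (0, 0, 1)
  row 0: subtract 10×row2 = (1, 0, 0)
  row 1: subtract 8×row2 = (0, 1, 0)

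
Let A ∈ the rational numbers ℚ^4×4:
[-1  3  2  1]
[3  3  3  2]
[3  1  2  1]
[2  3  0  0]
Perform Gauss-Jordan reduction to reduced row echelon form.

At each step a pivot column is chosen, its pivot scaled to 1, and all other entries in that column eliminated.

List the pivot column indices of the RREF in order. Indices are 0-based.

pivot columns: 0, 1, 2, 3

[1] R0 /= -1  ⇒  (1, -3, -2, -1)
     R1 -= 3·R0  ⇒  (0, 12, 9, 5)
     R2 -= 3·R0  ⇒  (0, 10, 8, 4)
     R3 -= 2·R0  ⇒  (0, 9, 4, 2)
[2] R1 /= 12  ⇒  (0, 1, 3/4, 5/12)
     R0 -= -3·R1  ⇒  (1, 0, 1/4, 1/4)
     R2 -= 10·R1  ⇒  (0, 0, 1/2, -1/6)
     R3 -= 9·R1  ⇒  (0, 0, -11/4, -7/4)
[3] R2 /= 1/2  ⇒  (0, 0, 1, -1/3)
     R0 -= 1/4·R2  ⇒  (1, 0, 0, 1/3)
     R1 -= 3/4·R2  ⇒  (0, 1, 0, 2/3)
     R3 -= -11/4·R2  ⇒  (0, 0, 0, -8/3)
[4] R3 /= -8/3  ⇒  (0, 0, 0, 1)
     R0 -= 1/3·R3  ⇒  (1, 0, 0, 0)
     R1 -= 2/3·R3  ⇒  (0, 1, 0, 0)
     R2 -= -1/3·R3  ⇒  (0, 0, 1, 0)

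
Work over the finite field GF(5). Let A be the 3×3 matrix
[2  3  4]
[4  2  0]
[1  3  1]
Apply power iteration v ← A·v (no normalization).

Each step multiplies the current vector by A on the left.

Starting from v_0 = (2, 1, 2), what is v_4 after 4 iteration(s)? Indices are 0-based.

v_0 = (2, 1, 2).
v_1 = A·v_0 = (0, 0, 2).
v_2 = A·v_1 = (3, 0, 2).
v_3 = A·v_2 = (4, 2, 0).
v_4 = A·v_3 = (4, 0, 0).

v_4 = (4, 0, 0)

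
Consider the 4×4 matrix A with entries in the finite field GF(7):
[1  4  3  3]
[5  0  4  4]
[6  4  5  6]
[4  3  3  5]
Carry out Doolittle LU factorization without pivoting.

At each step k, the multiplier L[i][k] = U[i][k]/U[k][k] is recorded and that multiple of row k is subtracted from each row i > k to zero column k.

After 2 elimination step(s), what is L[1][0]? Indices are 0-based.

L[1][0] = 5

[col 0] pivot 1
  R1 -= 5*R0 → (0, 1, 3, 3)  (L[1][0] := 5)
  R2 -= 6*R0 → (0, 1, 1, 2)  (L[2][0] := 6)
  R3 -= 4*R0 → (0, 1, 5, 0)  (L[3][0] := 4)
[col 1] pivot 1
  R2 -= 1*R1 → (0, 0, 5, 6)  (L[2][1] := 1)
  R3 -= 1*R1 → (0, 0, 2, 4)  (L[3][1] := 1)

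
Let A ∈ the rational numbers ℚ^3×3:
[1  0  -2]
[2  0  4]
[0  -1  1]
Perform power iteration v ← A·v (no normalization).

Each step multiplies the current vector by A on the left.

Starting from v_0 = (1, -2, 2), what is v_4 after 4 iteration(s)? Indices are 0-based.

v_4 = (33, -62, 30)

v_0 = (1, -2, 2).
v_1 = A·v_0 = (-3, 10, 4).
v_2 = A·v_1 = (-11, 10, -6).
v_3 = A·v_2 = (1, -46, -16).
v_4 = A·v_3 = (33, -62, 30).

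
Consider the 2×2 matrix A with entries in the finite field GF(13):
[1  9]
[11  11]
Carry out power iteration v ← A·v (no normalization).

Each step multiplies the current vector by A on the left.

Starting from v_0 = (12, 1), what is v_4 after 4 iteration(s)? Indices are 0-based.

v_0 = (12, 1).
v_1 = A·v_0 = (8, 0).
v_2 = A·v_1 = (8, 10).
v_3 = A·v_2 = (7, 3).
v_4 = A·v_3 = (8, 6).

v_4 = (8, 6)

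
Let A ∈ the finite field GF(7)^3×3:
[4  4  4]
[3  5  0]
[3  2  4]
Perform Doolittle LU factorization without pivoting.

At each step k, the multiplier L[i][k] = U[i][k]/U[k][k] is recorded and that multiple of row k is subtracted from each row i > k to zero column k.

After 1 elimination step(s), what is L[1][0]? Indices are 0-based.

L[1][0] = 6

[col 0] pivot 4
  R1 -= 6*R0 → (0, 2, 4)  (L[1][0] := 6)
  R2 -= 6*R0 → (0, 6, 1)  (L[2][0] := 6)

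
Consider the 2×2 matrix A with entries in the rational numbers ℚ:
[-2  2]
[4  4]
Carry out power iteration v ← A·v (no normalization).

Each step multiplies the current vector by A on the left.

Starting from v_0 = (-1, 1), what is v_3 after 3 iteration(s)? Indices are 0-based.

v_3 = (48, 32)

v_0 = (-1, 1).
v_1 = A·v_0 = (4, 0).
v_2 = A·v_1 = (-8, 16).
v_3 = A·v_2 = (48, 32).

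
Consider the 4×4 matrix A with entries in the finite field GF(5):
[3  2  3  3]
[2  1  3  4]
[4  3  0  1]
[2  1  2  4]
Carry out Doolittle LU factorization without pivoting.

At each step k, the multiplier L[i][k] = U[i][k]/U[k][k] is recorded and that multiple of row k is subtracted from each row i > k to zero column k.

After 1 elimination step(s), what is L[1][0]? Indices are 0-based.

Step 1: pivot at (0,0) is 3.
  row1 ← row1 − (4)·row0  ⇒  L[1][0]=4, U row1=(0, 3, 1, 2)
  row2 ← row2 − (3)·row0  ⇒  L[2][0]=3, U row2=(0, 2, 1, 2)
  row3 ← row3 − (4)·row0  ⇒  L[3][0]=4, U row3=(0, 3, 0, 2)

L[1][0] = 4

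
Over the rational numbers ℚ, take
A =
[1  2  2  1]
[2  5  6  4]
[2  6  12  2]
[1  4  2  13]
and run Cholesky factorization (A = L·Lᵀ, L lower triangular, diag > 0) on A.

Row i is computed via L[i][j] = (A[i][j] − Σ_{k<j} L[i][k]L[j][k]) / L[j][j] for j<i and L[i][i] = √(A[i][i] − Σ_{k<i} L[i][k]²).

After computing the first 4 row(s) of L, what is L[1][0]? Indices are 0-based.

Step 1: L[0][0] = √(1) = 1.
  L[1][0] = (2) / L[0][0] = 2.
Step 2: L[1][1] = √(1) = 1.
  L[2][0] = (2) / L[0][0] = 2.
  L[2][1] = (2) / L[1][1] = 2.
Step 3: L[2][2] = √(4) = 2.
  L[3][0] = (1) / L[0][0] = 1.
  L[3][1] = (2) / L[1][1] = 2.
  L[3][2] = (-4) / L[2][2] = -2.
Step 4: L[3][3] = √(4) = 2.

L[1][0] = 2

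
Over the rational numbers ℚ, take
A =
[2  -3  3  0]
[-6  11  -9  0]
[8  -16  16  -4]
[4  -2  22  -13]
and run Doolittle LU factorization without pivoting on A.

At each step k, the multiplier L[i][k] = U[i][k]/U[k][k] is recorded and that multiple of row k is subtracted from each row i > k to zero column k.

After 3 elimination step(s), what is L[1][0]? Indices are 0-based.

[col 0] pivot 2
  R1 -= -3*R0 → (0, 2, 0, 0)  (L[1][0] := -3)
  R2 -= 4*R0 → (0, -4, 4, -4)  (L[2][0] := 4)
  R3 -= 2*R0 → (0, 4, 16, -13)  (L[3][0] := 2)
[col 1] pivot 2
  R2 -= -2*R1 → (0, 0, 4, -4)  (L[2][1] := -2)
  R3 -= 2*R1 → (0, 0, 16, -13)  (L[3][1] := 2)
[col 2] pivot 4
  R3 -= 4*R2 → (0, 0, 0, 3)  (L[3][2] := 4)

L[1][0] = -3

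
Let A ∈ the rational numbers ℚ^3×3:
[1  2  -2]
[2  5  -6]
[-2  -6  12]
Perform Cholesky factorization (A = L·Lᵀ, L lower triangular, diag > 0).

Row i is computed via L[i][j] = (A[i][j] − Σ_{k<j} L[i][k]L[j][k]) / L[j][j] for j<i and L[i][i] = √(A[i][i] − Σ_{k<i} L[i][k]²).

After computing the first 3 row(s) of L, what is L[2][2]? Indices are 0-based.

Step 1: L[0][0] = √(1) = 1.
  L[1][0] = (2) / L[0][0] = 2.
Step 2: L[1][1] = √(1) = 1.
  L[2][0] = (-2) / L[0][0] = -2.
  L[2][1] = (-2) / L[1][1] = -2.
Step 3: L[2][2] = √(4) = 2.

L[2][2] = 2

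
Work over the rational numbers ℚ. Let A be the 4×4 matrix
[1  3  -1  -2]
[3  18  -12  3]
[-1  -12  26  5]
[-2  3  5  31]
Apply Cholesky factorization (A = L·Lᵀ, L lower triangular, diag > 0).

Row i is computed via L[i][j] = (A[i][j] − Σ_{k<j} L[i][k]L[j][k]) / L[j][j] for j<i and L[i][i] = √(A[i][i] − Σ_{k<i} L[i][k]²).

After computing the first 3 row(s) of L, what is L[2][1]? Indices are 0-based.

L[2][1] = -3

Step 1: L[0][0] = √(1) = 1.
  L[1][0] = (3) / L[0][0] = 3.
Step 2: L[1][1] = √(9) = 3.
  L[2][0] = (-1) / L[0][0] = -1.
  L[2][1] = (-9) / L[1][1] = -3.
Step 3: L[2][2] = √(16) = 4.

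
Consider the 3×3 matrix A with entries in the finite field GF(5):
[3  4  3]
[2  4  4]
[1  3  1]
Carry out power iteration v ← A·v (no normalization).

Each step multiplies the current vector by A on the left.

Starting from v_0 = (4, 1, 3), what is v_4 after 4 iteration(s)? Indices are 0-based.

v_0 = (4, 1, 3).
v_1 = A·v_0 = (0, 4, 0).
v_2 = A·v_1 = (1, 1, 2).
v_3 = A·v_2 = (3, 4, 1).
v_4 = A·v_3 = (3, 1, 1).

v_4 = (3, 1, 1)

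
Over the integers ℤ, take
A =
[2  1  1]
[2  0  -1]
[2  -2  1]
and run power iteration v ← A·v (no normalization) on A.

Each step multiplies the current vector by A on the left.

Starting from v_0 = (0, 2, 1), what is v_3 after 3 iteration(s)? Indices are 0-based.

v_3 = (18, -1, -9)

v_0 = (0, 2, 1).
v_1 = A·v_0 = (3, -1, -3).
v_2 = A·v_1 = (2, 9, 5).
v_3 = A·v_2 = (18, -1, -9).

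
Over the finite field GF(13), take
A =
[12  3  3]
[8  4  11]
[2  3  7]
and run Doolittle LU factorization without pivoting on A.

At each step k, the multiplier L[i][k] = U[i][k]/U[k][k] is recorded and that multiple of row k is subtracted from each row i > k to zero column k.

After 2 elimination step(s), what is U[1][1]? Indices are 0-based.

U[1][1] = 2

[col 0] pivot 12
  R1 -= 5*R0 → (0, 2, 9)  (L[1][0] := 5)
  R2 -= 11*R0 → (0, 9, 0)  (L[2][0] := 11)
[col 1] pivot 2
  R2 -= 11*R1 → (0, 0, 5)  (L[2][1] := 11)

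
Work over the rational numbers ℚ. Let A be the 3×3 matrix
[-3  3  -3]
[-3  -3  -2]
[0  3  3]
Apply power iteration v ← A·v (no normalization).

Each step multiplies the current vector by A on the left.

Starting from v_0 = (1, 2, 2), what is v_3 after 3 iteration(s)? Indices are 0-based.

v_0 = (1, 2, 2).
v_1 = A·v_0 = (-3, -13, 12).
v_2 = A·v_1 = (-66, 24, -3).
v_3 = A·v_2 = (279, 132, 63).

v_3 = (279, 132, 63)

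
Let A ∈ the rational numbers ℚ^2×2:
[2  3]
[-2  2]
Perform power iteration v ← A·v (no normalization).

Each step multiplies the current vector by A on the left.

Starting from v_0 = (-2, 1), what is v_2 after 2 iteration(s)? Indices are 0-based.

v_2 = (16, 14)

v_0 = (-2, 1).
v_1 = A·v_0 = (-1, 6).
v_2 = A·v_1 = (16, 14).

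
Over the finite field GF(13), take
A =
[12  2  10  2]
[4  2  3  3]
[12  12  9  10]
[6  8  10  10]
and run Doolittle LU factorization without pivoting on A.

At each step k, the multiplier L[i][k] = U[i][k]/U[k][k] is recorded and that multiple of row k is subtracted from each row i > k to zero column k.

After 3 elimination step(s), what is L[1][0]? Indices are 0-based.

Step 1: pivot at (0,0) is 12.
  row1 ← row1 − (9)·row0  ⇒  L[1][0]=9, U row1=(0, 10, 4, 11)
  row2 ← row2 − (1)·row0  ⇒  L[2][0]=1, U row2=(0, 10, 12, 8)
  row3 ← row3 − (7)·row0  ⇒  L[3][0]=7, U row3=(0, 7, 5, 9)
Step 2: pivot at (1,1) is 10.
  row2 ← row2 − (1)·row1  ⇒  L[2][1]=1, U row2=(0, 0, 8, 10)
  row3 ← row3 − (2)·row1  ⇒  L[3][1]=2, U row3=(0, 0, 10, 0)
Step 3: pivot at (2,2) is 8.
  row3 ← row3 − (11)·row2  ⇒  L[3][2]=11, U row3=(0, 0, 0, 7)

L[1][0] = 9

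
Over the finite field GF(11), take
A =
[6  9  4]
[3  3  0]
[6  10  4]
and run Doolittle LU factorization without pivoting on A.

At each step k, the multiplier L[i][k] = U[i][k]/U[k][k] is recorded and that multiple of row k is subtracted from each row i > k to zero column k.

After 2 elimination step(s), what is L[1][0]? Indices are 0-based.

L[1][0] = 6

[col 0] pivot 6
  R1 -= 6*R0 → (0, 4, 9)  (L[1][0] := 6)
  R2 -= 1*R0 → (0, 1, 0)  (L[2][0] := 1)
[col 1] pivot 4
  R2 -= 3*R1 → (0, 0, 6)  (L[2][1] := 3)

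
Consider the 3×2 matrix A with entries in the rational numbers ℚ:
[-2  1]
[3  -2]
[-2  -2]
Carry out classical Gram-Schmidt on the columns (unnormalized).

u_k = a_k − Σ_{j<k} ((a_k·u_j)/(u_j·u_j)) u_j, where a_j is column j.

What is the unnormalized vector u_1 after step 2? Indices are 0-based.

Step 1: u_0 = a_0 = (-2, 3, -2).
Step 2: u_1 = a_1 − (-4/17)·u_0 = (9/17, -22/17, -42/17).

u_1 = (9/17, -22/17, -42/17)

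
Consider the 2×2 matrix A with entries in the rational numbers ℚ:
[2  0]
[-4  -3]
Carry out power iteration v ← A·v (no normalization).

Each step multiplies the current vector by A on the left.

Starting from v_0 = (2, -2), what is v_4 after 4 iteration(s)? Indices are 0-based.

v_0 = (2, -2).
v_1 = A·v_0 = (4, -2).
v_2 = A·v_1 = (8, -10).
v_3 = A·v_2 = (16, -2).
v_4 = A·v_3 = (32, -58).

v_4 = (32, -58)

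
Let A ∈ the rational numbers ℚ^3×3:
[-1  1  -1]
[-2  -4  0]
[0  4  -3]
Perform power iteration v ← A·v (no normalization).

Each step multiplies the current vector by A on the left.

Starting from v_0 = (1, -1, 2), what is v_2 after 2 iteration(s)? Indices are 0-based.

v_0 = (1, -1, 2).
v_1 = A·v_0 = (-4, 2, -10).
v_2 = A·v_1 = (16, 0, 38).

v_2 = (16, 0, 38)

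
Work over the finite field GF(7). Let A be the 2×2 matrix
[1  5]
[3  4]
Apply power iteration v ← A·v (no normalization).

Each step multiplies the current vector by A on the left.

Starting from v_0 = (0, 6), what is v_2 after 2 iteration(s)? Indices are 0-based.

v_2 = (3, 4)

v_0 = (0, 6).
v_1 = A·v_0 = (2, 3).
v_2 = A·v_1 = (3, 4).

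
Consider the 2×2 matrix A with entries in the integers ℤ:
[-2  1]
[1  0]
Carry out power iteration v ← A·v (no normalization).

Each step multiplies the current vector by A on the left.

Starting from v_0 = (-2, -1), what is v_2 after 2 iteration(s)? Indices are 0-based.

v_2 = (-8, 3)

v_0 = (-2, -1).
v_1 = A·v_0 = (3, -2).
v_2 = A·v_1 = (-8, 3).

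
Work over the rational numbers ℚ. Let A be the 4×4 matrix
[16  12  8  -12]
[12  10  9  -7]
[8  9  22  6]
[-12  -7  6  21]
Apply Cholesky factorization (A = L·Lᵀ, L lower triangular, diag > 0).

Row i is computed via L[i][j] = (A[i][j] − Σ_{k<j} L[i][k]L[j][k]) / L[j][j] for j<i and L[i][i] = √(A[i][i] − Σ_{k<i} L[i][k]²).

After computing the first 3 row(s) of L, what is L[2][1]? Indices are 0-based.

Step 1: L[0][0] = √(16) = 4.
  L[1][0] = (12) / L[0][0] = 3.
Step 2: L[1][1] = √(1) = 1.
  L[2][0] = (8) / L[0][0] = 2.
  L[2][1] = (3) / L[1][1] = 3.
Step 3: L[2][2] = √(9) = 3.

L[2][1] = 3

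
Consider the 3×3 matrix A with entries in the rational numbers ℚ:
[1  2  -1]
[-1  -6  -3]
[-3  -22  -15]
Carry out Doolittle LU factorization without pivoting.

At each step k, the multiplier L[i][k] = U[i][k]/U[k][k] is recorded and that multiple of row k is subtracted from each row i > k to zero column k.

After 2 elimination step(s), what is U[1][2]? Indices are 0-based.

U[1][2] = -4

k=0: U[0][0]=1
  eliminate (1,0): mult=-1, new row 1: (0, -4, -4); set L[1][0]=-1
  eliminate (2,0): mult=-3, new row 2: (0, -16, -18); set L[2][0]=-3
k=1: U[1][1]=-4
  eliminate (2,1): mult=4, new row 2: (0, 0, -2); set L[2][1]=4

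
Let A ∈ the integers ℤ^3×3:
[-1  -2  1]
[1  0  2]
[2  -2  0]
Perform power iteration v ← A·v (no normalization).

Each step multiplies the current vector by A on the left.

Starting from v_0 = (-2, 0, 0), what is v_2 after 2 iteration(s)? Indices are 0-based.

v_0 = (-2, 0, 0).
v_1 = A·v_0 = (2, -2, -4).
v_2 = A·v_1 = (-2, -6, 8).

v_2 = (-2, -6, 8)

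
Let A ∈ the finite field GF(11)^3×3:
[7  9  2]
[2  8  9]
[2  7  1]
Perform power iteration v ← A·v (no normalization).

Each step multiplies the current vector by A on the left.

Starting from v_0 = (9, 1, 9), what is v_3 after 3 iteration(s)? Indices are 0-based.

v_3 = (1, 10, 6)

v_0 = (9, 1, 9).
v_1 = A·v_0 = (2, 8, 1).
v_2 = A·v_1 = (0, 0, 6).
v_3 = A·v_2 = (1, 10, 6).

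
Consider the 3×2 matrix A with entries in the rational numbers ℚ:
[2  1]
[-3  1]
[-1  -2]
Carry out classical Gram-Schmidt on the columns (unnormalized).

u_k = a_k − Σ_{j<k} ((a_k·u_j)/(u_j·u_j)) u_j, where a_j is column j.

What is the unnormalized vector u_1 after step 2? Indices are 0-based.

u_1 = (6/7, 17/14, -27/14)

Step 1: u_0 = a_0 = (2, -3, -1).
Step 2: u_1 = a_1 − (1/14)·u_0 = (6/7, 17/14, -27/14).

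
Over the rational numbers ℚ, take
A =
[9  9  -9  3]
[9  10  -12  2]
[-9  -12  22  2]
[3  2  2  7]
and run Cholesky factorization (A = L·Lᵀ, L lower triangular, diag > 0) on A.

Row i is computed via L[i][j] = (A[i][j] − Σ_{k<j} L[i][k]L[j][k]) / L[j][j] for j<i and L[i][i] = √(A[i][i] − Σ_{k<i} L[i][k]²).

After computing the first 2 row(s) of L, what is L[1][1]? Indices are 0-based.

L[1][1] = 1

Step 1: L[0][0] = √(9) = 3.
  L[1][0] = (9) / L[0][0] = 3.
Step 2: L[1][1] = √(1) = 1.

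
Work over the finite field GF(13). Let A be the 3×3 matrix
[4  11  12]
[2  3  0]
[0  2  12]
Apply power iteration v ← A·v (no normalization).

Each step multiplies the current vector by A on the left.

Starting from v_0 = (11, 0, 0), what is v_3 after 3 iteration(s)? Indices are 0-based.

v_0 = (11, 0, 0).
v_1 = A·v_0 = (5, 9, 0).
v_2 = A·v_1 = (2, 11, 5).
v_3 = A·v_2 = (7, 11, 4).

v_3 = (7, 11, 4)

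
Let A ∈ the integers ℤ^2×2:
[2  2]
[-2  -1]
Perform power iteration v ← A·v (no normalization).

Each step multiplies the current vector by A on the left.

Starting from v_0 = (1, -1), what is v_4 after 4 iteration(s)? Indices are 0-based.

v_0 = (1, -1).
v_1 = A·v_0 = (0, -1).
v_2 = A·v_1 = (-2, 1).
v_3 = A·v_2 = (-2, 3).
v_4 = A·v_3 = (2, 1).

v_4 = (2, 1)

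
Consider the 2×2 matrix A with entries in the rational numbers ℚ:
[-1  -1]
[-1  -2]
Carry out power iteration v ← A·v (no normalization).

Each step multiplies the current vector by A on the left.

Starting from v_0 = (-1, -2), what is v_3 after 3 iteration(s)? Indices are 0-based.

v_0 = (-1, -2).
v_1 = A·v_0 = (3, 5).
v_2 = A·v_1 = (-8, -13).
v_3 = A·v_2 = (21, 34).

v_3 = (21, 34)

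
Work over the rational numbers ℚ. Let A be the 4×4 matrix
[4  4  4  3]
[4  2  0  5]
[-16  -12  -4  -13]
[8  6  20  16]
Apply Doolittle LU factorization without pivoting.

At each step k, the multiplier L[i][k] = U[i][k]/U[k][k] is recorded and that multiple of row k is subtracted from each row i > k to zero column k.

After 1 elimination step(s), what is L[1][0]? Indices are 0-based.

Step 1: pivot at (0,0) is 4.
  row1 ← row1 − (1)·row0  ⇒  L[1][0]=1, U row1=(0, -2, -4, 2)
  row2 ← row2 − (-4)·row0  ⇒  L[2][0]=-4, U row2=(0, 4, 12, -1)
  row3 ← row3 − (2)·row0  ⇒  L[3][0]=2, U row3=(0, -2, 12, 10)

L[1][0] = 1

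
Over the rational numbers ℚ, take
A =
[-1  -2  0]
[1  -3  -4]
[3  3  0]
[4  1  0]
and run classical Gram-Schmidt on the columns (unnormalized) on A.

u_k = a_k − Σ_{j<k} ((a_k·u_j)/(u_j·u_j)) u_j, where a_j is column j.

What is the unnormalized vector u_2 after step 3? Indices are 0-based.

Step 1: u_0 = a_0 = (-1, 1, 3, 4).
Step 2: u_1 = a_1 − (4/9)·u_0 = (-14/9, -31/9, 5/3, -7/9).
Step 3: u_2 = a_2 − (-4/27)·u_0 − (124/159)·u_1 = (508/477, -556/477, -136/159, 572/477).

u_2 = (508/477, -556/477, -136/159, 572/477)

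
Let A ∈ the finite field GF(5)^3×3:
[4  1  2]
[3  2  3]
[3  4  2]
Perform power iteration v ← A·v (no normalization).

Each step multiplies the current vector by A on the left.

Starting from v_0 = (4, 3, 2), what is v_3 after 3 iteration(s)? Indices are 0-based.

v_3 = (1, 1, 2)

v_0 = (4, 3, 2).
v_1 = A·v_0 = (3, 4, 3).
v_2 = A·v_1 = (2, 1, 1).
v_3 = A·v_2 = (1, 1, 2).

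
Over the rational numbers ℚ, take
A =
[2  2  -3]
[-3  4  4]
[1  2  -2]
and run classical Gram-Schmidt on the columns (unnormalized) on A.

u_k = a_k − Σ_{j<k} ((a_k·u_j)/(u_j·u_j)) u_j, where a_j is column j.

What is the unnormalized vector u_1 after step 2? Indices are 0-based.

Step 1: u_0 = a_0 = (2, -3, 1).
Step 2: u_1 = a_1 − (-3/7)·u_0 = (20/7, 19/7, 17/7).

u_1 = (20/7, 19/7, 17/7)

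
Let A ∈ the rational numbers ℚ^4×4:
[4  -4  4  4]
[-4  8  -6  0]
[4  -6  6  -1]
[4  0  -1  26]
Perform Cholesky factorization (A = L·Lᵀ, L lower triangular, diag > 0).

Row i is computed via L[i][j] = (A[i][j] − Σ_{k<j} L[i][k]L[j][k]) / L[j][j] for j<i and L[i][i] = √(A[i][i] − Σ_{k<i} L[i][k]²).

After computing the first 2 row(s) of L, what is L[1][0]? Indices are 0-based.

L[1][0] = -2

Step 1: L[0][0] = √(4) = 2.
  L[1][0] = (-4) / L[0][0] = -2.
Step 2: L[1][1] = √(4) = 2.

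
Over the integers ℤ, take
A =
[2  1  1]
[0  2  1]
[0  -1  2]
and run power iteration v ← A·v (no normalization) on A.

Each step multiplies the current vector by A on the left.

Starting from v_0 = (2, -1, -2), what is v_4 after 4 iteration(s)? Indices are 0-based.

v_0 = (2, -1, -2).
v_1 = A·v_0 = (1, -4, -3).
v_2 = A·v_1 = (-5, -11, -2).
v_3 = A·v_2 = (-23, -24, 7).
v_4 = A·v_3 = (-63, -41, 38).

v_4 = (-63, -41, 38)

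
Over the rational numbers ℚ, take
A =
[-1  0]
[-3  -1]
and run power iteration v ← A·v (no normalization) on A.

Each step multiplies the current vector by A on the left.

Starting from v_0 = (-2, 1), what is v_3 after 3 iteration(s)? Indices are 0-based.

v_3 = (2, 17)

v_0 = (-2, 1).
v_1 = A·v_0 = (2, 5).
v_2 = A·v_1 = (-2, -11).
v_3 = A·v_2 = (2, 17).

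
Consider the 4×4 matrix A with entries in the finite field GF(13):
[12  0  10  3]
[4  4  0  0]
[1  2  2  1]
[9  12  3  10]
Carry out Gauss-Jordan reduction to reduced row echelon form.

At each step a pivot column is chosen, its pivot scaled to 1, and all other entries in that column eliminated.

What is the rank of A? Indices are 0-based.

rank = 4

step 1: normalize row 0 (÷12) = (1, 0, 3, 10)
  row 1: subtract 4×row0 = (0, 4, 1, 12)
  row 2: subtract 1×row0 = (0, 2, 12, 4)
  row 3: subtract 9×row0 = (0, 12, 2, 11)
step 2: normalize row 1 (÷4) = (0, 1, 10, 3)
  row 2: subtract 2×row1 = (0, 0, 5, 11)
  row 3: subtract 12×row1 = (0, 0, 12, 1)
step 3: normalize row 2 (÷5) = (0, 0, 1, 10)
  row 0: subtract 3×row2 = (1, 0, 0, 6)
  row 1: subtract 10×row2 = (0, 1, 0, 7)
  row 3: subtract 12×row2 = (0, 0, 0, 11)
step 4: normalize row 3 (÷11) = (0, 0, 0, 1)
  row 0: subtract 6×row3 = (1, 0, 0, 0)
  row 1: subtract 7×row3 = (0, 1, 0, 0)
  row 2: subtract 10×row3 = (0, 0, 1, 0)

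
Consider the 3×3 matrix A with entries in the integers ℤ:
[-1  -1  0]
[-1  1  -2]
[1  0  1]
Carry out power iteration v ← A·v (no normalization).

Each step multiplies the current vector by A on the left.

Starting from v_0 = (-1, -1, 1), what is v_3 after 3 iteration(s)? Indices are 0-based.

v_0 = (-1, -1, 1).
v_1 = A·v_0 = (2, -2, 0).
v_2 = A·v_1 = (0, -4, 2).
v_3 = A·v_2 = (4, -8, 2).

v_3 = (4, -8, 2)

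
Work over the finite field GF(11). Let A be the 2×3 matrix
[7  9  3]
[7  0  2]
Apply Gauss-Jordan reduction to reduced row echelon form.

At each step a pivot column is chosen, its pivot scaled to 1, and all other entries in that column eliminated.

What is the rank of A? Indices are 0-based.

rank = 2

step 1: normalize row 0 (÷7) = (1, 6, 2)
  row 1: subtract 7×row0 = (0, 2, 10)
step 2: normalize row 1 (÷2) = (0, 1, 5)
  row 0: subtract 6×row1 = (1, 0, 5)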